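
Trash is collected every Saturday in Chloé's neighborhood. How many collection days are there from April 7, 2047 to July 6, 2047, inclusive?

April 7, 2047 is a Sunday.
That's 91 days from start to end, counting both.
91 = 7 × 13, so the span is exactly 13 full weeks.
Each full week contributes one Saturday: 13 so far.

13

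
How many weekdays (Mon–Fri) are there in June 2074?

2074-06-01 is a Friday.
That's 30 days from start to end, counting both.
30 = 7 × 4 + 2, so there are 4 full weeks plus 2 extra days.
Each full week contributes 5 weekdays (Mon–Fri): 4 × 5 = 20.
The 2 extra days are Fri, Sat — 1 of them qualifies.
Total: 20 + 1 = 21.

21 weekdays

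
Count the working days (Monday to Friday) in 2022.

260 weekdays

Jan 1, 2022 is a Saturday.
The range spans 365 days (inclusive of both endpoints).
365 = 7 × 52 + 1, so there are 52 full weeks plus 1 extra day.
Each full week contributes 5 weekdays (Mon–Fri): 52 × 5 = 260.
The 1 extra day is Sat — none qualify.
Total: 260 + 0 = 260.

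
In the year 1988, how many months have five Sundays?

A month has five Sundays exactly when Sunday falls within its first (length − 28) days.
Jan: 31 days, starts Fri → 5 of Fri, Sat, Sun ✓
Feb: 29 days, starts Mon → 5 of Mon
Mar: 31 days, starts Tue → 5 of Tue, Wed, Thu
Apr: 30 days, starts Fri → 5 of Fri, Sat
May: 31 days, starts Sun → 5 of Sun, Mon, Tue ✓
Jun: 30 days, starts Wed → 5 of Wed, Thu
Jul: 31 days, starts Fri → 5 of Fri, Sat, Sun ✓
Aug: 31 days, starts Mon → 5 of Mon, Tue, Wed
Sep: 30 days, starts Thu → 5 of Thu, Fri
Oct: 31 days, starts Sat → 5 of Sat, Sun, Mon ✓
Nov: 30 days, starts Tue → 5 of Tue, Wed
Dec: 31 days, starts Thu → 5 of Thu, Fri, Sat
Months with five Sundays: Jan, May, Jul, Oct.

4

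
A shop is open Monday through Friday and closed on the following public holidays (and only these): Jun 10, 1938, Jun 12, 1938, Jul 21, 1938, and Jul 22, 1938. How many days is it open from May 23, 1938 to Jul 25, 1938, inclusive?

43

May 23, 1938 is a Monday.
That's 64 days from start to end, counting both.
64 = 7 × 9 + 1, so there are 9 full weeks plus 1 extra day.
Each full week contributes 5 weekdays (Mon–Fri): 9 × 5 = 45.
The 1 extra day is Monday — 1 of them qualifies.
Total: 45 + 1 = 46.
Holidays: Jun 10, 1938 (Fri); Jun 12, 1938 (Sun); Jul 21, 1938 (Thu); Jul 22, 1938 (Fri).
3 of the 4 holidays fall on weekdays; the rest are weekends and were already excluded.
Business days: 46 − 3 = 43.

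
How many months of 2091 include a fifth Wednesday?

A month has five Wednesdays exactly when Wednesday falls within its first (length − 28) days.
Jan: 31 days, starts Mon → 5 of Mon, Tue, Wed ✓
Feb: 28 days, starts Thu → 5 of (none)
Mar: 31 days, starts Thu → 5 of Thu, Fri, Sat
Apr: 30 days, starts Sun → 5 of Sun, Mon
May: 31 days, starts Tue → 5 of Tue, Wed, Thu ✓
Jun: 30 days, starts Fri → 5 of Fri, Sat
Jul: 31 days, starts Sun → 5 of Sun, Mon, Tue
Aug: 31 days, starts Wed → 5 of Wed, Thu, Fri ✓
Sep: 30 days, starts Sat → 5 of Sat, Sun
Oct: 31 days, starts Mon → 5 of Mon, Tue, Wed ✓
Nov: 30 days, starts Thu → 5 of Thu, Fri
Dec: 31 days, starts Sat → 5 of Sat, Sun, Mon
Months with five Wednesdays: Jan, May, Aug, Oct.

4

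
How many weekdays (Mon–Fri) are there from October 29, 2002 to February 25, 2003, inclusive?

October 29, 2002 is a Tuesday.
The range spans 120 days (inclusive of both endpoints).
120 = 7 × 17 + 1, so there are 17 full weeks plus 1 extra day.
Each full week contributes 5 weekdays (Mon–Fri): 17 × 5 = 85.
The 1 extra day is Tue — 1 of them qualifies.
Total: 85 + 1 = 86.

86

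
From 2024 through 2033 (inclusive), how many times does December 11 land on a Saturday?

Day of week of December 11 in each year:
2024: Wed, 2025: Thu, 2026: Fri, 2027: Sat ✓, 2028: Mon, 2029: Tue, 2030: Wed, 2031: Thu, 2032: Sat ✓, 2033: Sun
Saturdays: 2027, 2032.

2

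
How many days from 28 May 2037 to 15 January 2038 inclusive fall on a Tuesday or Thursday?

28 May 2037 is a Thursday.
From 28 May 2037 to 15 January 2038 is 233 days inclusive.
233 = 7 × 33 + 2, so there are 33 full weeks plus 2 extra days.
Each full week contributes 2 days from the set (Tue, Thu): 33 × 2 = 66.
The 2 extra days are Thu, Fri — 1 of them qualifies.
Total: 66 + 1 = 67.

67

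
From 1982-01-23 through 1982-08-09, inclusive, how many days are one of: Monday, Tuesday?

57

1982-01-23 is a Saturday.
The range spans 199 days (inclusive of both endpoints).
199 = 7 × 28 + 3, so there are 28 full weeks plus 3 extra days.
Each full week contributes 2 days from the set (Mon, Tue): 28 × 2 = 56.
The 3 extra days are Sat, Sun, Mon — 1 of them qualifies.
Total: 56 + 1 = 57.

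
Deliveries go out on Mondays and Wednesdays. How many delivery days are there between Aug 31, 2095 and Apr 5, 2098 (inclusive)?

271

Aug 31, 2095 is a Wednesday.
The range spans 949 days (inclusive of both endpoints).
949 = 7 × 135 + 4, so there are 135 full weeks plus 4 extra days.
Each full week contributes 2 days from the set (Mon, Wed): 135 × 2 = 270.
The 4 extra days are Wed, Thu, Fri, Sat — 1 of them qualifies.
Total: 270 + 1 = 271.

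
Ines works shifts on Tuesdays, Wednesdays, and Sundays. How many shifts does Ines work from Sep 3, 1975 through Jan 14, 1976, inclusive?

Sep 3, 1975 is a Wednesday.
The range spans 134 days (inclusive of both endpoints).
134 = 7 × 19 + 1, so there are 19 full weeks plus 1 extra day.
Each full week contributes 3 days from the set (Tue, Wed, Sun): 19 × 3 = 57.
The 1 extra day is Wednesday — 1 of them qualifies.
Total: 57 + 1 = 58.

58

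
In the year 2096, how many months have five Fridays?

A month has five Fridays exactly when Friday falls within its first (length − 28) days.
Jan: 31 days, starts Sun → 5 of Sun, Mon, Tue
Feb: 29 days, starts Wed → 5 of Wed
Mar: 31 days, starts Thu → 5 of Thu, Fri, Sat ✓
Apr: 30 days, starts Sun → 5 of Sun, Mon
May: 31 days, starts Tue → 5 of Tue, Wed, Thu
Jun: 30 days, starts Fri → 5 of Fri, Sat ✓
Jul: 31 days, starts Sun → 5 of Sun, Mon, Tue
Aug: 31 days, starts Wed → 5 of Wed, Thu, Fri ✓
Sep: 30 days, starts Sat → 5 of Sat, Sun
Oct: 31 days, starts Mon → 5 of Mon, Tue, Wed
Nov: 30 days, starts Thu → 5 of Thu, Fri ✓
Dec: 31 days, starts Sat → 5 of Sat, Sun, Mon
Months with five Fridays: Mar, Jun, Aug, Nov.

4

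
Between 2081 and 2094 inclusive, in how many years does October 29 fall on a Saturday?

Day of week of October 29 in each year:
2081: Wed, 2082: Thu, 2083: Fri, 2084: Sun, 2085: Mon, 2086: Tue, 2087: Wed, 2088: Fri, 2089: Sat ✓, 2090: Sun, 2091: Mon, 2092: Wed, 2093: Thu, 2094: Fri
Saturdays: 2089.

1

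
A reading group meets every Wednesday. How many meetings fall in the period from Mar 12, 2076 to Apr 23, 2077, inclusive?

Mar 12, 2076 is a Thursday.
That's 408 days from start to end, counting both.
408 = 7 × 58 + 2, so there are 58 full weeks plus 2 extra days.
Each full week contributes one Wednesday: 58 so far.
The 2 extra days are Thu, Fri — none qualify.
Total: 58 + 0 = 58.

58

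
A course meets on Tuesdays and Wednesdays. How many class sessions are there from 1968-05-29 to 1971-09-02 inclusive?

1968-05-29 is a Wednesday.
The range spans 1192 days (inclusive of both endpoints).
1192 = 7 × 170 + 2, so there are 170 full weeks plus 2 extra days.
Each full week contributes 2 days from the set (Tue, Wed): 170 × 2 = 340.
The 2 extra days are Wednesday, Thursday — 1 of them qualifies.
Total: 340 + 1 = 341.

341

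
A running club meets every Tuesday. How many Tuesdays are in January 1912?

5

1 January 1912 is a Monday.
That's 31 days from start to end, counting both.
31 = 7 × 4 + 3, so there are 4 full weeks plus 3 extra days.
Each full week contributes one Tuesday: 4 so far.
The 3 extra days are Mon, Tue, Wed — 1 of them qualifies.
Total: 4 + 1 = 5.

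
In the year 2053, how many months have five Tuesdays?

A month has five Tuesdays exactly when Tuesday falls within its first (length − 28) days.
Jan: 31 days, starts Wed → 5 of Wed, Thu, Fri
Feb: 28 days, starts Sat → 5 of (none)
Mar: 31 days, starts Sat → 5 of Sat, Sun, Mon
Apr: 30 days, starts Tue → 5 of Tue, Wed ✓
May: 31 days, starts Thu → 5 of Thu, Fri, Sat
Jun: 30 days, starts Sun → 5 of Sun, Mon
Jul: 31 days, starts Tue → 5 of Tue, Wed, Thu ✓
Aug: 31 days, starts Fri → 5 of Fri, Sat, Sun
Sep: 30 days, starts Mon → 5 of Mon, Tue ✓
Oct: 31 days, starts Wed → 5 of Wed, Thu, Fri
Nov: 30 days, starts Sat → 5 of Sat, Sun
Dec: 31 days, starts Mon → 5 of Mon, Tue, Wed ✓
Months with five Tuesdays: Apr, Jul, Sep, Dec.

4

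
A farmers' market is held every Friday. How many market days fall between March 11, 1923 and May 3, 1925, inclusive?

March 11, 1923 is a Sunday.
From March 11, 1923 to May 3, 1925 is 785 days inclusive.
785 = 7 × 112 + 1, so there are 112 full weeks plus 1 extra day.
Each full week contributes one Friday: 112 so far.
The 1 extra day is Sunday — none qualify.
Total: 112 + 0 = 112.

112 Fridays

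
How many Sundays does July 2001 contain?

5

1 July 2001 is a Sunday.
From 1 July 2001 to 31 July 2001 is 31 days inclusive.
31 = 7 × 4 + 3, so there are 4 full weeks plus 3 extra days.
Each full week contributes one Sunday: 4 so far.
The 3 extra days are Sun, Mon, Tue — 1 of them qualifies.
Total: 4 + 1 = 5.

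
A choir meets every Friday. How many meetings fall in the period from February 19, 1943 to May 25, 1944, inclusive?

66

February 19, 1943 is a Friday.
The range spans 462 days (inclusive of both endpoints).
462 = 7 × 66, so the span is exactly 66 full weeks.
Each full week contributes one Friday: 66 so far.
Total: 66.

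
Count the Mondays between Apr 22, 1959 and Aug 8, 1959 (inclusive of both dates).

Apr 22, 1959 is a Wednesday.
From Apr 22, 1959 to Aug 8, 1959 is 109 days inclusive.
109 = 7 × 15 + 4, so there are 15 full weeks plus 4 extra days.
Each full week contributes one Monday: 15 so far.
The 4 extra days are Wednesday, Thursday, Friday, Saturday — none qualify.
Total: 15 + 0 = 15.

15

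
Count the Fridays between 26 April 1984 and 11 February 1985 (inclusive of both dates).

26 April 1984 is a Thursday.
That's 292 days from start to end, counting both.
292 = 7 × 41 + 5, so there are 41 full weeks plus 5 extra days.
Each full week contributes one Friday: 41 so far.
The 5 extra days are Thursday, Friday, Saturday, Sunday, Monday — 1 of them qualifies.
Total: 41 + 1 = 42.

42 Fridays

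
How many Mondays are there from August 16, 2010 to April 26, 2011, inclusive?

37 Mondays

August 16, 2010 is a Monday.
The range spans 254 days (inclusive of both endpoints).
254 = 7 × 36 + 2, so there are 36 full weeks plus 2 extra days.
Each full week contributes one Monday: 36 so far.
The 2 extra days are Monday, Tuesday — 1 of them qualifies.
Total: 36 + 1 = 37.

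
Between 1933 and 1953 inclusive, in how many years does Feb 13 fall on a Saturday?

Day of week of February 13 in each year:
1933: Mon, 1934: Tue, 1935: Wed, 1936: Thu, 1937: Sat ✓, 1938: Sun, 1939: Mon, 1940: Tue, 1941: Thu, 1942: Fri, 1943: Sat ✓, 1944: Sun, 1945: Tue, 1946: Wed, 1947: Thu, 1948: Fri, 1949: Sun, 1950: Mon, 1951: Tue, 1952: Wed, 1953: Fri
Saturdays: 1937, 1943.

2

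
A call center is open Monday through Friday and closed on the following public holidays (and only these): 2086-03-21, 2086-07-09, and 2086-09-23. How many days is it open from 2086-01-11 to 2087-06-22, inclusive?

2086-01-11 is a Friday.
From 2086-01-11 to 2087-06-22 is 528 days inclusive.
528 = 7 × 75 + 3, so there are 75 full weeks plus 3 extra days.
Each full week contributes 5 weekdays (Mon–Fri): 75 × 5 = 375.
The 3 extra days are Friday, Saturday, Sunday — 1 of them qualifies.
Total: 375 + 1 = 376.
Holidays: 2086-03-21 (Thu); 2086-07-09 (Tue); 2086-09-23 (Mon).
All 3 holidays fall on weekdays, so subtract 3.
Business days: 376 − 3 = 373.

373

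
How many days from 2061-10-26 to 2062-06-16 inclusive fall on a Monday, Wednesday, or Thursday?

2061-10-26 is a Wednesday.
From 2061-10-26 to 2062-06-16 is 234 days inclusive.
234 = 7 × 33 + 3, so there are 33 full weeks plus 3 extra days.
Each full week contributes 3 days from the set (Mon, Wed, Thu): 33 × 3 = 99.
The 3 extra days are Wednesday, Thursday, Friday — 2 of them qualify.
Total: 99 + 2 = 101.

101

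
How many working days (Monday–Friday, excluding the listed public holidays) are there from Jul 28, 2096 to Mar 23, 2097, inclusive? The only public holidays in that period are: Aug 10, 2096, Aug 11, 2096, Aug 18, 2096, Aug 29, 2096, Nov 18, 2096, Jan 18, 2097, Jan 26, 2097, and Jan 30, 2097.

166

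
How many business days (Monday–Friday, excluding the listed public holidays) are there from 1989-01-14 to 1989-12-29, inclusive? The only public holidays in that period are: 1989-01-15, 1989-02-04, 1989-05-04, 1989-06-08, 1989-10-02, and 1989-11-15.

246

1989-01-14 is a Saturday.
That's 350 days from start to end, counting both.
350 = 7 × 50, so the span is exactly 50 full weeks.
Each full week contributes 5 weekdays (Mon–Fri): 50 × 5 = 250.
Holidays: 1989-01-15 (Sun); 1989-02-04 (Sat); 1989-05-04 (Thu); 1989-06-08 (Thu); 1989-10-02 (Mon); 1989-11-15 (Wed).
4 of the 6 holidays fall on weekdays; the rest are weekends and were already excluded.
Business days: 250 − 4 = 246.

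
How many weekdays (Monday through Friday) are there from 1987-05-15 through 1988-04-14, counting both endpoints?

240 weekdays

1987-05-15 is a Friday.
The range spans 336 days (inclusive of both endpoints).
336 = 7 × 48, so the span is exactly 48 full weeks.
Each full week contributes 5 weekdays (Mon–Fri): 48 × 5 = 240.
Total: 240.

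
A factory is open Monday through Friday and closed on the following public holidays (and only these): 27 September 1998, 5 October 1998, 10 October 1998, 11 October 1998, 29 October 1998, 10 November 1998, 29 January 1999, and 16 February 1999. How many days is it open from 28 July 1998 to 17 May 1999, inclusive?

28 July 1998 is a Tuesday.
The range spans 294 days (inclusive of both endpoints).
294 = 7 × 42, so the span is exactly 42 full weeks.
Each full week contributes 5 weekdays (Mon–Fri): 42 × 5 = 210.
Total: 210.
Holidays: 27 September 1998 (Sun); 5 October 1998 (Mon); 10 October 1998 (Sat); 11 October 1998 (Sun); 29 October 1998 (Thu); 10 November 1998 (Tue); 29 January 1999 (Fri); 16 February 1999 (Tue).
5 of the 8 holidays fall on weekdays; the rest are weekends and were already excluded.
Business days: 210 − 5 = 205.

205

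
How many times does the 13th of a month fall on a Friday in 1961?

2

The 13th falls on a Friday when the month's 13th has weekday Fri.
Jan 13 is Fri ✓; Feb 13 is Mon; Mar 13 is Mon; Apr 13 is Thu; May 13 is Sat; Jun 13 is Tue; Jul 13 is Thu; Aug 13 is Sun; Sep 13 is Wed; Oct 13 is Fri ✓; Nov 13 is Mon; Dec 13 is Wed.
Friday the 13ths: Jan, Oct.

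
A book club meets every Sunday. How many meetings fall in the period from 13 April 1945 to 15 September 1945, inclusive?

13 April 1945 is a Friday.
From 13 April 1945 to 15 September 1945 is 156 days inclusive.
156 = 7 × 22 + 2, so there are 22 full weeks plus 2 extra days.
Each full week contributes one Sunday: 22 so far.
The 2 extra days are Fri, Sat — none qualify.
Total: 22 + 0 = 22.

22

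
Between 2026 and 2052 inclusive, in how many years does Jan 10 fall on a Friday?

3

Day of week of January 10 in each year:
2026: Sat, 2027: Sun, 2028: Mon, 2029: Wed, 2030: Thu, 2031: Fri ✓, 2032: Sat, 2033: Mon, 2034: Tue, 2035: Wed, 2036: Thu, 2037: Sat, 2038: Sun, 2039: Mon, 2040: Tue, 2041: Thu, 2042: Fri ✓, 2043: Sat, 2044: Sun, 2045: Tue, 2046: Wed, 2047: Thu, 2048: Fri ✓, 2049: Sun, 2050: Mon, 2051: Tue, 2052: Wed
Fridays: 2031, 2042, 2048.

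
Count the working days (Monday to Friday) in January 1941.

23 weekdays

1 January 1941 is a Wednesday.
From 1 January 1941 to 31 January 1941 is 31 days inclusive.
31 = 7 × 4 + 3, so there are 4 full weeks plus 3 extra days.
Each full week contributes 5 weekdays (Mon–Fri): 4 × 5 = 20.
The 3 extra days are Wednesday, Thursday, Friday — 3 of them qualify.
Total: 20 + 3 = 23.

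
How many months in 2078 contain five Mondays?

A month has five Mondays exactly when Monday falls within its first (length − 28) days.
Jan: 31 days, starts Sat → 5 of Sat, Sun, Mon ✓
Feb: 28 days, starts Tue → 5 of (none)
Mar: 31 days, starts Tue → 5 of Tue, Wed, Thu
Apr: 30 days, starts Fri → 5 of Fri, Sat
May: 31 days, starts Sun → 5 of Sun, Mon, Tue ✓
Jun: 30 days, starts Wed → 5 of Wed, Thu
Jul: 31 days, starts Fri → 5 of Fri, Sat, Sun
Aug: 31 days, starts Mon → 5 of Mon, Tue, Wed ✓
Sep: 30 days, starts Thu → 5 of Thu, Fri
Oct: 31 days, starts Sat → 5 of Sat, Sun, Mon ✓
Nov: 30 days, starts Tue → 5 of Tue, Wed
Dec: 31 days, starts Thu → 5 of Thu, Fri, Sat
Months with five Mondays: Jan, May, Aug, Oct.

4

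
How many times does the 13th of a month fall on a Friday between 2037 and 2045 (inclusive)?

17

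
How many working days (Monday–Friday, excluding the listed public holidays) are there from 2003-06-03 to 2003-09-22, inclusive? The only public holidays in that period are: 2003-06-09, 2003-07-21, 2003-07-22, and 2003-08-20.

2003-06-03 is a Tuesday.
From 2003-06-03 to 2003-09-22 is 112 days inclusive.
112 = 7 × 16, so the span is exactly 16 full weeks.
Each full week contributes 5 weekdays (Mon–Fri): 16 × 5 = 80.
Holidays: 2003-06-09 (Mon); 2003-07-21 (Mon); 2003-07-22 (Tue); 2003-08-20 (Wed).
All 4 holidays fall on weekdays, so subtract 4.
Business days: 80 − 4 = 76.

76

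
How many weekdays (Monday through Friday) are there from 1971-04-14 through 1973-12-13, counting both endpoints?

697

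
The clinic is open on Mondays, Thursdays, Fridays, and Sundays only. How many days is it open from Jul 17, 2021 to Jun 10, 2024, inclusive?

606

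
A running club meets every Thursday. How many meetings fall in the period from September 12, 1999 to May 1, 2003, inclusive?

September 12, 1999 is a Sunday.
The range spans 1328 days (inclusive of both endpoints).
1328 = 7 × 189 + 5, so there are 189 full weeks plus 5 extra days.
Each full week contributes one Thursday: 189 so far.
The 5 extra days are Sun, Mon, Tue, Wed, Thu — 1 of them qualifies.
Total: 189 + 1 = 190.

190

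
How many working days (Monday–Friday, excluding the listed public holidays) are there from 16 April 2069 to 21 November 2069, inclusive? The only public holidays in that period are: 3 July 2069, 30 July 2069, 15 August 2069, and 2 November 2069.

16 April 2069 is a Tuesday.
That's 220 days from start to end, counting both.
220 = 7 × 31 + 3, so there are 31 full weeks plus 3 extra days.
Each full week contributes 5 weekdays (Mon–Fri): 31 × 5 = 155.
The 3 extra days are Tue, Wed, Thu — 3 of them qualify.
Total: 155 + 3 = 158.
Holidays: 3 July 2069 (Wed); 30 July 2069 (Tue); 15 August 2069 (Thu); 2 November 2069 (Sat).
3 of the 4 holidays fall on weekdays; the rest are weekends and were already excluded.
Business days: 158 − 3 = 155.

155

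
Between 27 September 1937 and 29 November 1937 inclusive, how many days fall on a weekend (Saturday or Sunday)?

27 September 1937 is a Monday.
That's 64 days from start to end, counting both.
64 = 7 × 9 + 1, so there are 9 full weeks plus 1 extra day.
Each full week contributes 2 weekend days (Sat, Sun): 9 × 2 = 18.
The 1 extra day is Monday — none qualify.
Total: 18 + 0 = 18.

18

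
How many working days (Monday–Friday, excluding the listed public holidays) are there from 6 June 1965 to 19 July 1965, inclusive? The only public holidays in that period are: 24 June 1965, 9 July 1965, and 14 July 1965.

28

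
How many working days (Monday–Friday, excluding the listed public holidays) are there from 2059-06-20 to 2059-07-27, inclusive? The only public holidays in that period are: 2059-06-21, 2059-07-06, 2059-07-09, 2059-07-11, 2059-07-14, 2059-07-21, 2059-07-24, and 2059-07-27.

21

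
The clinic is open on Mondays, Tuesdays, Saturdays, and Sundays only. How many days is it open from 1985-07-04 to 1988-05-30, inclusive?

607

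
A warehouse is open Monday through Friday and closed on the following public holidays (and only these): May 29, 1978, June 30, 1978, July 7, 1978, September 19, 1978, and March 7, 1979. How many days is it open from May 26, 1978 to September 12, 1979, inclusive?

334

May 26, 1978 is a Friday.
The range spans 475 days (inclusive of both endpoints).
475 = 7 × 67 + 6, so there are 67 full weeks plus 6 extra days.
Each full week contributes 5 weekdays (Mon–Fri): 67 × 5 = 335.
The 6 extra days are Friday, Saturday, Sunday, Monday, Tuesday, Wednesday — 4 of them qualify.
Total: 335 + 4 = 339.
Holidays: May 29, 1978 (Mon); June 30, 1978 (Fri); July 7, 1978 (Fri); September 19, 1978 (Tue); March 7, 1979 (Wed).
All 5 holidays fall on weekdays, so subtract 5.
Business days: 339 − 5 = 334.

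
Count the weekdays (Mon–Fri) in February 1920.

1 February 1920 is a Sunday.
From 1 February 1920 to 29 February 1920 is 29 days inclusive.
29 = 7 × 4 + 1, so there are 4 full weeks plus 1 extra day.
Each full week contributes 5 weekdays (Mon–Fri): 4 × 5 = 20.
The 1 extra day is Sun — none qualify.
Total: 20 + 0 = 20.

20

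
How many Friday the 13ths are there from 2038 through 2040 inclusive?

Friday-the-13ths by year:
2038: Aug
2039: May
2040: Jan, Apr, Jul

5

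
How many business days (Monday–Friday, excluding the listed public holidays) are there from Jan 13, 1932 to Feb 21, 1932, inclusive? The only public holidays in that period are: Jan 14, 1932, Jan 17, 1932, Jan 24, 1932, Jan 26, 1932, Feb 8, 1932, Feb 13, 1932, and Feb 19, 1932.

Jan 13, 1932 is a Wednesday.
From Jan 13, 1932 to Feb 21, 1932 is 40 days inclusive.
40 = 7 × 5 + 5, so there are 5 full weeks plus 5 extra days.
Each full week contributes 5 weekdays (Mon–Fri): 5 × 5 = 25.
The 5 extra days are Wednesday, Thursday, Friday, Saturday, Sunday — 3 of them qualify.
Total: 25 + 3 = 28.
Holidays: Jan 14, 1932 (Thu); Jan 17, 1932 (Sun); Jan 24, 1932 (Sun); Jan 26, 1932 (Tue); Feb 8, 1932 (Mon); Feb 13, 1932 (Sat); Feb 19, 1932 (Fri).
4 of the 7 holidays fall on weekdays; the rest are weekends and were already excluded.
Business days: 28 − 4 = 24.

24 business days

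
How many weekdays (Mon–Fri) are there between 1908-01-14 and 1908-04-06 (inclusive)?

60

1908-01-14 is a Tuesday.
The range spans 84 days (inclusive of both endpoints).
84 = 7 × 12, so the span is exactly 12 full weeks.
Each full week contributes 5 weekdays (Mon–Fri): 12 × 5 = 60.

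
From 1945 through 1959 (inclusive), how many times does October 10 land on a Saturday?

Day of week of October 10 in each year:
1945: Wed, 1946: Thu, 1947: Fri, 1948: Sun, 1949: Mon, 1950: Tue, 1951: Wed, 1952: Fri, 1953: Sat ✓, 1954: Sun, 1955: Mon, 1956: Wed, 1957: Thu, 1958: Fri, 1959: Sat ✓
Saturdays: 1953, 1959.

2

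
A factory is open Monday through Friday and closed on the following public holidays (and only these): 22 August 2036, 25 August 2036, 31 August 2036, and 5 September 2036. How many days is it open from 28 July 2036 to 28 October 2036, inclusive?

64 working days

28 July 2036 is a Monday.
From 28 July 2036 to 28 October 2036 is 93 days inclusive.
93 = 7 × 13 + 2, so there are 13 full weeks plus 2 extra days.
Each full week contributes 5 weekdays (Mon–Fri): 13 × 5 = 65.
The 2 extra days are Monday, Tuesday — 2 of them qualify.
Total: 65 + 2 = 67.
Holidays: 22 August 2036 (Fri); 25 August 2036 (Mon); 31 August 2036 (Sun); 5 September 2036 (Fri).
3 of the 4 holidays fall on weekdays; the rest are weekends and were already excluded.
Business days: 67 − 3 = 64.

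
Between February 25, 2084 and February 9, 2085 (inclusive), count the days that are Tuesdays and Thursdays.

100

February 25, 2084 is a Friday.
From February 25, 2084 to February 9, 2085 is 351 days inclusive.
351 = 7 × 50 + 1, so there are 50 full weeks plus 1 extra day.
Each full week contributes 2 days from the set (Tue, Thu): 50 × 2 = 100.
The 1 extra day is Friday — none qualify.
Total: 100 + 0 = 100.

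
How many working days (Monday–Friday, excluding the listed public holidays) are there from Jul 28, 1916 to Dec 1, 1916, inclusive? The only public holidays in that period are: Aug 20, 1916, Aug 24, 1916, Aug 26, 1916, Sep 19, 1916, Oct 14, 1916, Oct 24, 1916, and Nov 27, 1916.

Jul 28, 1916 is a Friday.
From Jul 28, 1916 to Dec 1, 1916 is 127 days inclusive.
127 = 7 × 18 + 1, so there are 18 full weeks plus 1 extra day.
Each full week contributes 5 weekdays (Mon–Fri): 18 × 5 = 90.
The 1 extra day is Friday — 1 of them qualifies.
Total: 90 + 1 = 91.
Holidays: Aug 20, 1916 (Sun); Aug 24, 1916 (Thu); Aug 26, 1916 (Sat); Sep 19, 1916 (Tue); Oct 14, 1916 (Sat); Oct 24, 1916 (Tue); Nov 27, 1916 (Mon).
4 of the 7 holidays fall on weekdays; the rest are weekends and were already excluded.
Business days: 91 − 4 = 87.

87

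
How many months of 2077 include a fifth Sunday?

4

A month has five Sundays exactly when Sunday falls within its first (length − 28) days.
Jan: 31 days, starts Fri → 5 of Fri, Sat, Sun ✓
Feb: 28 days, starts Mon → 5 of (none)
Mar: 31 days, starts Mon → 5 of Mon, Tue, Wed
Apr: 30 days, starts Thu → 5 of Thu, Fri
May: 31 days, starts Sat → 5 of Sat, Sun, Mon ✓
Jun: 30 days, starts Tue → 5 of Tue, Wed
Jul: 31 days, starts Thu → 5 of Thu, Fri, Sat
Aug: 31 days, starts Sun → 5 of Sun, Mon, Tue ✓
Sep: 30 days, starts Wed → 5 of Wed, Thu
Oct: 31 days, starts Fri → 5 of Fri, Sat, Sun ✓
Nov: 30 days, starts Mon → 5 of Mon, Tue
Dec: 31 days, starts Wed → 5 of Wed, Thu, Fri
Months with five Sundays: Jan, May, Aug, Oct.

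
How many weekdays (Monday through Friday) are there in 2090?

January 1, 2090 is a Sunday.
The range spans 365 days (inclusive of both endpoints).
365 = 7 × 52 + 1, so there are 52 full weeks plus 1 extra day.
Each full week contributes 5 weekdays (Mon–Fri): 52 × 5 = 260.
The 1 extra day is Sun — none qualify.
Total: 260 + 0 = 260.

260 weekdays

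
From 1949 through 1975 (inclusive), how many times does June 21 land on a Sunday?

Day of week of June 21 in each year:
1949: Tue, 1950: Wed, 1951: Thu, 1952: Sat, 1953: Sun ✓, 1954: Mon, 1955: Tue, 1956: Thu, 1957: Fri, 1958: Sat, 1959: Sun ✓, 1960: Tue, 1961: Wed, 1962: Thu, 1963: Fri, 1964: Sun ✓, 1965: Mon, 1966: Tue, 1967: Wed, 1968: Fri, 1969: Sat, 1970: Sun ✓, 1971: Mon, 1972: Wed, 1973: Thu, 1974: Fri, 1975: Sat
Sundays: 1953, 1959, 1964, 1970.

4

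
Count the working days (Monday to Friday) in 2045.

Jan 1, 2045 is a Sunday.
From Jan 1, 2045 to Dec 31, 2045 is 365 days inclusive.
365 = 7 × 52 + 1, so there are 52 full weeks plus 1 extra day.
Each full week contributes 5 weekdays (Mon–Fri): 52 × 5 = 260.
The 1 extra day is Sunday — none qualify.
Total: 260 + 0 = 260.

260 weekdays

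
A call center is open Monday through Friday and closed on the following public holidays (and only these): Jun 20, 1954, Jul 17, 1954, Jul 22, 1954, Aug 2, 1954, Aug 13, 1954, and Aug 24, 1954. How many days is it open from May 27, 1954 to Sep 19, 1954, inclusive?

May 27, 1954 is a Thursday.
The range spans 116 days (inclusive of both endpoints).
116 = 7 × 16 + 4, so there are 16 full weeks plus 4 extra days.
Each full week contributes 5 weekdays (Mon–Fri): 16 × 5 = 80.
The 4 extra days are Thu, Fri, Sat, Sun — 2 of them qualify.
Total: 80 + 2 = 82.
Holidays: Jun 20, 1954 (Sun); Jul 17, 1954 (Sat); Jul 22, 1954 (Thu); Aug 2, 1954 (Mon); Aug 13, 1954 (Fri); Aug 24, 1954 (Tue).
4 of the 6 holidays fall on weekdays; the rest are weekends and were already excluded.
Business days: 82 − 4 = 78.

78 working days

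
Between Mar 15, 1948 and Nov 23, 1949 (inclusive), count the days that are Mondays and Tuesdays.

Mar 15, 1948 is a Monday.
That's 619 days from start to end, counting both.
619 = 7 × 88 + 3, so there are 88 full weeks plus 3 extra days.
Each full week contributes 2 days from the set (Mon, Tue): 88 × 2 = 176.
The 3 extra days are Monday, Tuesday, Wednesday — 2 of them qualify.
Total: 176 + 2 = 178.

178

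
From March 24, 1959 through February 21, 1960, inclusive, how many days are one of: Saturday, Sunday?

March 24, 1959 is a Tuesday.
That's 335 days from start to end, counting both.
335 = 7 × 47 + 6, so there are 47 full weeks plus 6 extra days.
Each full week contributes 2 days from the set (Sat, Sun): 47 × 2 = 94.
The 6 extra days are Tuesday, Wednesday, Thursday, Friday, Saturday, Sunday — 2 of them qualify.
Total: 94 + 2 = 96.

96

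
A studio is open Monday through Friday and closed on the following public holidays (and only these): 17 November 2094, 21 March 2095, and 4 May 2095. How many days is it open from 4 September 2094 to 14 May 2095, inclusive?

4 September 2094 is a Saturday.
That's 253 days from start to end, counting both.
253 = 7 × 36 + 1, so there are 36 full weeks plus 1 extra day.
Each full week contributes 5 weekdays (Mon–Fri): 36 × 5 = 180.
The 1 extra day is Sat — none qualify.
Total: 180 + 0 = 180.
Holidays: 17 November 2094 (Wed); 21 March 2095 (Mon); 4 May 2095 (Wed).
All 3 holidays fall on weekdays, so subtract 3.
Business days: 180 − 3 = 177.

177 business days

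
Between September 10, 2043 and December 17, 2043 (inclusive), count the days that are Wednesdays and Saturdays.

28

September 10, 2043 is a Thursday.
The range spans 99 days (inclusive of both endpoints).
99 = 7 × 14 + 1, so there are 14 full weeks plus 1 extra day.
Each full week contributes 2 days from the set (Wed, Sat): 14 × 2 = 28.
The 1 extra day is Thursday — none qualify.
Total: 28 + 0 = 28.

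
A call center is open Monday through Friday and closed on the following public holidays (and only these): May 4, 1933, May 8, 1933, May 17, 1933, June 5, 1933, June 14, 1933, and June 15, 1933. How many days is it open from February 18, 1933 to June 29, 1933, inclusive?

88 business days

February 18, 1933 is a Saturday.
From February 18, 1933 to June 29, 1933 is 132 days inclusive.
132 = 7 × 18 + 6, so there are 18 full weeks plus 6 extra days.
Each full week contributes 5 weekdays (Mon–Fri): 18 × 5 = 90.
The 6 extra days are Sat, Sun, Mon, Tue, Wed, Thu — 4 of them qualify.
Total: 90 + 4 = 94.
Holidays: May 4, 1933 (Thu); May 8, 1933 (Mon); May 17, 1933 (Wed); June 5, 1933 (Mon); June 14, 1933 (Wed); June 15, 1933 (Thu).
All 6 holidays fall on weekdays, so subtract 6.
Business days: 94 − 6 = 88.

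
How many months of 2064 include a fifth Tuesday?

5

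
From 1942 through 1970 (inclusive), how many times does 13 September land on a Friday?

4

Day of week of September 13 in each year:
1942: Sun, 1943: Mon, 1944: Wed, 1945: Thu, 1946: Fri ✓, 1947: Sat, 1948: Mon, 1949: Tue, 1950: Wed, 1951: Thu, 1952: Sat, 1953: Sun, 1954: Mon, 1955: Tue, 1956: Thu, 1957: Fri ✓, 1958: Sat, 1959: Sun, 1960: Tue, 1961: Wed, 1962: Thu, 1963: Fri ✓, 1964: Sun, 1965: Mon, 1966: Tue, 1967: Wed, 1968: Fri ✓, 1969: Sat, 1970: Sun
Fridays: 1946, 1957, 1963, 1968.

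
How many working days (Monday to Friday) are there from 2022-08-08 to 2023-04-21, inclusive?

2022-08-08 is a Monday.
From 2022-08-08 to 2023-04-21 is 257 days inclusive.
257 = 7 × 36 + 5, so there are 36 full weeks plus 5 extra days.
Each full week contributes 5 weekdays (Mon–Fri): 36 × 5 = 180.
The 5 extra days are Monday, Tuesday, Wednesday, Thursday, Friday — 5 of them qualify.
Total: 180 + 5 = 185.

185 weekdays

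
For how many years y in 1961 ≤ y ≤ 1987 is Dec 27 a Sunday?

Day of week of December 27 in each year:
1961: Wed, 1962: Thu, 1963: Fri, 1964: Sun ✓, 1965: Mon, 1966: Tue, 1967: Wed, 1968: Fri, 1969: Sat, 1970: Sun ✓, 1971: Mon, 1972: Wed, 1973: Thu, 1974: Fri, 1975: Sat, 1976: Mon, 1977: Tue, 1978: Wed, 1979: Thu, 1980: Sat, 1981: Sun ✓, 1982: Mon, 1983: Tue, 1984: Thu, 1985: Fri, 1986: Sat, 1987: Sun ✓
Sundays: 1964, 1970, 1981, 1987.

4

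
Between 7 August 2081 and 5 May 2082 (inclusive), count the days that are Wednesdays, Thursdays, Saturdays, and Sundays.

7 August 2081 is a Thursday.
From 7 August 2081 to 5 May 2082 is 272 days inclusive.
272 = 7 × 38 + 6, so there are 38 full weeks plus 6 extra days.
Each full week contributes 4 days from the set (Wed, Thu, Sat, Sun): 38 × 4 = 152.
The 6 extra days are Thu, Fri, Sat, Sun, Mon, Tue — 3 of them qualify.
Total: 152 + 3 = 155.

155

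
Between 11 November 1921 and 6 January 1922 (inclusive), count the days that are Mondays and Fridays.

17

11 November 1921 is a Friday.
That's 57 days from start to end, counting both.
57 = 7 × 8 + 1, so there are 8 full weeks plus 1 extra day.
Each full week contributes 2 days from the set (Mon, Fri): 8 × 2 = 16.
The 1 extra day is Friday — 1 of them qualifies.
Total: 16 + 1 = 17.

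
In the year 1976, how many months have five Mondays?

4

A month has five Mondays exactly when Monday falls within its first (length − 28) days.
Jan: 31 days, starts Thu → 5 of Thu, Fri, Sat
Feb: 29 days, starts Sun → 5 of Sun
Mar: 31 days, starts Mon → 5 of Mon, Tue, Wed ✓
Apr: 30 days, starts Thu → 5 of Thu, Fri
May: 31 days, starts Sat → 5 of Sat, Sun, Mon ✓
Jun: 30 days, starts Tue → 5 of Tue, Wed
Jul: 31 days, starts Thu → 5 of Thu, Fri, Sat
Aug: 31 days, starts Sun → 5 of Sun, Mon, Tue ✓
Sep: 30 days, starts Wed → 5 of Wed, Thu
Oct: 31 days, starts Fri → 5 of Fri, Sat, Sun
Nov: 30 days, starts Mon → 5 of Mon, Tue ✓
Dec: 31 days, starts Wed → 5 of Wed, Thu, Fri
Months with five Mondays: Mar, May, Aug, Nov.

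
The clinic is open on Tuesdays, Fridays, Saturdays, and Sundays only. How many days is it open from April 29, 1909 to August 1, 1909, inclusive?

55

April 29, 1909 is a Thursday.
The range spans 95 days (inclusive of both endpoints).
95 = 7 × 13 + 4, so there are 13 full weeks plus 4 extra days.
Each full week contributes 4 days from the set (Tue, Fri, Sat, Sun): 13 × 4 = 52.
The 4 extra days are Thu, Fri, Sat, Sun — 3 of them qualify.
Total: 52 + 3 = 55.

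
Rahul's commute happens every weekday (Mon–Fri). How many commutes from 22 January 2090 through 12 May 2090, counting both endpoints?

80 weekdays

22 January 2090 is a Sunday.
The range spans 111 days (inclusive of both endpoints).
111 = 7 × 15 + 6, so there are 15 full weeks plus 6 extra days.
Each full week contributes 5 weekdays (Mon–Fri): 15 × 5 = 75.
The 6 extra days are Sun, Mon, Tue, Wed, Thu, Fri — 5 of them qualify.
Total: 75 + 5 = 80.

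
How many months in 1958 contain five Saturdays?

4

A month has five Saturdays exactly when Saturday falls within its first (length − 28) days.
Jan: 31 days, starts Wed → 5 of Wed, Thu, Fri
Feb: 28 days, starts Sat → 5 of (none)
Mar: 31 days, starts Sat → 5 of Sat, Sun, Mon ✓
Apr: 30 days, starts Tue → 5 of Tue, Wed
May: 31 days, starts Thu → 5 of Thu, Fri, Sat ✓
Jun: 30 days, starts Sun → 5 of Sun, Mon
Jul: 31 days, starts Tue → 5 of Tue, Wed, Thu
Aug: 31 days, starts Fri → 5 of Fri, Sat, Sun ✓
Sep: 30 days, starts Mon → 5 of Mon, Tue
Oct: 31 days, starts Wed → 5 of Wed, Thu, Fri
Nov: 30 days, starts Sat → 5 of Sat, Sun ✓
Dec: 31 days, starts Mon → 5 of Mon, Tue, Wed
Months with five Saturdays: Mar, May, Aug, Nov.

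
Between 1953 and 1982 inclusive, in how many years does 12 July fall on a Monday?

Day of week of July 12 in each year:
1953: Sun, 1954: Mon ✓, 1955: Tue, 1956: Thu, 1957: Fri, 1958: Sat, 1959: Sun, 1960: Tue, 1961: Wed, 1962: Thu, 1963: Fri, 1964: Sun, 1965: Mon ✓, 1966: Tue, 1967: Wed, 1968: Fri, 1969: Sat, 1970: Sun, 1971: Mon ✓, 1972: Wed, 1973: Thu, 1974: Fri, 1975: Sat, 1976: Mon ✓, 1977: Tue, 1978: Wed, 1979: Thu, 1980: Sat, 1981: Sun, 1982: Mon ✓
Mondays: 1954, 1965, 1971, 1976, 1982.

5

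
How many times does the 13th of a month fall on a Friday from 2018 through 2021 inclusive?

7

Friday-the-13ths by year:
2018: Apr, Jul
2019: Sep, Dec
2020: Mar, Nov
2021: Aug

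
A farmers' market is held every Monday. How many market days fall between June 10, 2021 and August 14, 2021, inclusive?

9

June 10, 2021 is a Thursday.
The range spans 66 days (inclusive of both endpoints).
66 = 7 × 9 + 3, so there are 9 full weeks plus 3 extra days.
Each full week contributes one Monday: 9 so far.
The 3 extra days are Thu, Fri, Sat — none qualify.
Total: 9 + 0 = 9.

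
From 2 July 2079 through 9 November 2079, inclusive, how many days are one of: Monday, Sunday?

2 July 2079 is a Sunday.
The range spans 131 days (inclusive of both endpoints).
131 = 7 × 18 + 5, so there are 18 full weeks plus 5 extra days.
Each full week contributes 2 days from the set (Mon, Sun): 18 × 2 = 36.
The 5 extra days are Sunday, Monday, Tuesday, Wednesday, Thursday — 2 of them qualify.
Total: 36 + 2 = 38.

38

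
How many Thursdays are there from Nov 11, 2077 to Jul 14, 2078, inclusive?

Nov 11, 2077 is a Thursday.
From Nov 11, 2077 to Jul 14, 2078 is 246 days inclusive.
246 = 7 × 35 + 1, so there are 35 full weeks plus 1 extra day.
Each full week contributes one Thursday: 35 so far.
The 1 extra day is Thu — 1 of them qualifies.
Total: 35 + 1 = 36.

36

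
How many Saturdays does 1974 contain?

January 1, 1974 is a Tuesday.
The range spans 365 days (inclusive of both endpoints).
365 = 7 × 52 + 1, so there are 52 full weeks plus 1 extra day.
Each full week contributes one Saturday: 52 so far.
The 1 extra day is Tuesday — none qualify.
Total: 52 + 0 = 52.

52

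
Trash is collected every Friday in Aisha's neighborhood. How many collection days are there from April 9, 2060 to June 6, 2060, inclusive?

April 9, 2060 is a Friday.
The range spans 59 days (inclusive of both endpoints).
59 = 7 × 8 + 3, so there are 8 full weeks plus 3 extra days.
Each full week contributes one Friday: 8 so far.
The 3 extra days are Friday, Saturday, Sunday — 1 of them qualifies.
Total: 8 + 1 = 9.

9 Fridays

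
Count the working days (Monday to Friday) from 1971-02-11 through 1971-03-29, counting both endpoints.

1971-02-11 is a Thursday.
From 1971-02-11 to 1971-03-29 is 47 days inclusive.
47 = 7 × 6 + 5, so there are 6 full weeks plus 5 extra days.
Each full week contributes 5 weekdays (Mon–Fri): 6 × 5 = 30.
The 5 extra days are Thu, Fri, Sat, Sun, Mon — 3 of them qualify.
Total: 30 + 3 = 33.

33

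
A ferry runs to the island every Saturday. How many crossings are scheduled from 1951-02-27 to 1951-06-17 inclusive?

1951-02-27 is a Tuesday.
From 1951-02-27 to 1951-06-17 is 111 days inclusive.
111 = 7 × 15 + 6, so there are 15 full weeks plus 6 extra days.
Each full week contributes one Saturday: 15 so far.
The 6 extra days are Tuesday, Wednesday, Thursday, Friday, Saturday, Sunday — 1 of them qualifies.
Total: 15 + 1 = 16.

16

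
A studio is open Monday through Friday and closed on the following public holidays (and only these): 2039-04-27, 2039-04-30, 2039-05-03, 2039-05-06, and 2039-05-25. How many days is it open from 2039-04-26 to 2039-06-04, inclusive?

2039-04-26 is a Tuesday.
From 2039-04-26 to 2039-06-04 is 40 days inclusive.
40 = 7 × 5 + 5, so there are 5 full weeks plus 5 extra days.
Each full week contributes 5 weekdays (Mon–Fri): 5 × 5 = 25.
The 5 extra days are Tuesday, Wednesday, Thursday, Friday, Saturday — 4 of them qualify.
Total: 25 + 4 = 29.
Holidays: 2039-04-27 (Wed); 2039-04-30 (Sat); 2039-05-03 (Tue); 2039-05-06 (Fri); 2039-05-25 (Wed).
4 of the 5 holidays fall on weekdays; the rest are weekends and were already excluded.
Business days: 29 − 4 = 25.

25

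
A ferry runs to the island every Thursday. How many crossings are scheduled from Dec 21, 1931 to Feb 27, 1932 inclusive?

10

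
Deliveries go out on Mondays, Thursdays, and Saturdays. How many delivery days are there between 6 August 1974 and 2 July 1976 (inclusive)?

6 August 1974 is a Tuesday.
The range spans 697 days (inclusive of both endpoints).
697 = 7 × 99 + 4, so there are 99 full weeks plus 4 extra days.
Each full week contributes 3 days from the set (Mon, Thu, Sat): 99 × 3 = 297.
The 4 extra days are Tue, Wed, Thu, Fri — 1 of them qualifies.
Total: 297 + 1 = 298.

298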